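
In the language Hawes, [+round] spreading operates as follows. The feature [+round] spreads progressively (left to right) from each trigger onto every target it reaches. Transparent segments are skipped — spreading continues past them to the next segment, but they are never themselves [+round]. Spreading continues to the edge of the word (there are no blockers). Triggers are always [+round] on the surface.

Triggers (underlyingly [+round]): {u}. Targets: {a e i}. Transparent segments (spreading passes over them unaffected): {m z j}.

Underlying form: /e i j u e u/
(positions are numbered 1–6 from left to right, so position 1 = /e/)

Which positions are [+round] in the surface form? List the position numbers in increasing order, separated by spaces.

From /u/ at 4 rightward: 5 /e/ → [+round]; 6 /u/ is itself a trigger — this domain ends here.
From /u/ at 6 rightward: word edge.
Targets with no active source: positions 1 2 stay [-round].

4 5 6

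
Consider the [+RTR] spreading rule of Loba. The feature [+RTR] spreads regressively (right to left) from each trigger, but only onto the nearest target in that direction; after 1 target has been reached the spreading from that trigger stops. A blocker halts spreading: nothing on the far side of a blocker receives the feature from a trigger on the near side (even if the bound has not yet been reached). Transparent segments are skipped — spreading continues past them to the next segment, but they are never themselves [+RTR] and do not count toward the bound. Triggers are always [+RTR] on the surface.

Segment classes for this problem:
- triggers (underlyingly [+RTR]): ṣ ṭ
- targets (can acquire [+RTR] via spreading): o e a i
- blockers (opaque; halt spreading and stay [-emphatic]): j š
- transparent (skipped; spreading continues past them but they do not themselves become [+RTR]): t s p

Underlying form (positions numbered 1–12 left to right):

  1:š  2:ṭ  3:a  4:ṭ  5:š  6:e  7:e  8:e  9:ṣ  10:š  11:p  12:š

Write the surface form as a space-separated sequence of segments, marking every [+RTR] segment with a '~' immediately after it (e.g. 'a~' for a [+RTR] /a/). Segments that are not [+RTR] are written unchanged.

From /ṭ/ at 2 leftward: 1 /š/ blocks.
From /ṭ/ at 4 leftward: 3 /a/ → [+RTR]; bound reached.
From /ṣ/ at 9 leftward: 8 /e/ → [+RTR]; bound reached.
Targets with no active source: positions 6 7 stay [-emphatic].
[+RTR] positions on the surface: 2 3 4 8 9.

š ṭ~ a~ ṭ~ š e e e~ ṣ~ š p š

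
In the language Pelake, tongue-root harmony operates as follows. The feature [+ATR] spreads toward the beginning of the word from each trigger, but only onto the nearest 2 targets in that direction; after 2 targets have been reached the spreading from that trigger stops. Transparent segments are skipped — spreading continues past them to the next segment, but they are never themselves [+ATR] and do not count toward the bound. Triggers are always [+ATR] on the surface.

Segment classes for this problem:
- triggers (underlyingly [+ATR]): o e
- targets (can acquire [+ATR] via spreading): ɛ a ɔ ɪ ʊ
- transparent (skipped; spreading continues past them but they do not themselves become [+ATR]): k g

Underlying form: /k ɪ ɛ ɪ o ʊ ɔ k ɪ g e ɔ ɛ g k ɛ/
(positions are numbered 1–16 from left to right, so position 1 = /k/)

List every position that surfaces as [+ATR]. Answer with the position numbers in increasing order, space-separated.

From /o/ at 5 leftward: 4 /ɪ/ → [+ATR]; 3 /ɛ/ → [+ATR]; bound reached.
From /e/ at 11 leftward: 10 /g/ transparent; 9 /ɪ/ → [+ATR]; 8 /k/ transparent; 7 /ɔ/ → [+ATR]; bound reached.
Targets with no active source: positions 2 6 12 13 16 stay [-ATR].

3 4 5 7 9 11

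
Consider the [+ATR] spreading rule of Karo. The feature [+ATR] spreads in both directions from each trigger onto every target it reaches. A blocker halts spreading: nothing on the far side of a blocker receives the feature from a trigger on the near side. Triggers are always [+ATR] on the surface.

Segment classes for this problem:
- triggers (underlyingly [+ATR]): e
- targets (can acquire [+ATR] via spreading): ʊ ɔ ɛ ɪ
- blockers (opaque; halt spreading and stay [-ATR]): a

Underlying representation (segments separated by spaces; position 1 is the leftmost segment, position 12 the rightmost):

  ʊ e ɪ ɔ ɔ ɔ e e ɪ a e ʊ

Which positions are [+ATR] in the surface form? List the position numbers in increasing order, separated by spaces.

From /e/ at 2 rightward: 3 /ɪ/ → [+ATR]; 4 /ɔ/ → [+ATR]; 5 /ɔ/ → [+ATR]; 6 /ɔ/ → [+ATR]; 7 /e/ is itself a trigger — this domain ends here.
From /e/ at 2 leftward: 1 /ʊ/ → [+ATR]; word edge.
From /e/ at 7 rightward: 8 /e/ is itself a trigger — this domain ends here.
From /e/ at 7 leftward: 6 /ɔ/ → [+ATR]; 5 /ɔ/ → [+ATR]; 4 /ɔ/ → [+ATR]; 3 /ɪ/ → [+ATR]; 2 /e/ is itself a trigger — this domain ends here.
From /e/ at 8 rightward: 9 /ɪ/ → [+ATR]; 10 /a/ blocks.
From /e/ at 8 leftward: 7 /e/ is itself a trigger — this domain ends here.
From /e/ at 11 rightward: 12 /ʊ/ → [+ATR]; word edge.
From /e/ at 11 leftward: 10 /a/ blocks.

1 2 3 4 5 6 7 8 9 11 12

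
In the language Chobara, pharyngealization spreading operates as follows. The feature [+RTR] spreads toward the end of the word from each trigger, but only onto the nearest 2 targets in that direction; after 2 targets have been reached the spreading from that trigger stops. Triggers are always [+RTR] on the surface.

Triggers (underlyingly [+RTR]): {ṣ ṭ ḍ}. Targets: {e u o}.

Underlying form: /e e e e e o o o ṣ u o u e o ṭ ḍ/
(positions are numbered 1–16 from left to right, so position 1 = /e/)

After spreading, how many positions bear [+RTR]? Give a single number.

From /ṣ/ at 9 rightward: 10 /u/ → [+RTR]; 11 /o/ → [+RTR]; bound reached.
From /ṭ/ at 15 rightward: 16 /ḍ/ is itself a trigger — this domain ends here.
From /ḍ/ at 16 rightward: word edge.
Targets with no active source: positions 1 2 3 4 5 6 7 8 12 13 14 stay [-emphatic].
[+RTR] positions on the surface: 9 10 11 15 16.

5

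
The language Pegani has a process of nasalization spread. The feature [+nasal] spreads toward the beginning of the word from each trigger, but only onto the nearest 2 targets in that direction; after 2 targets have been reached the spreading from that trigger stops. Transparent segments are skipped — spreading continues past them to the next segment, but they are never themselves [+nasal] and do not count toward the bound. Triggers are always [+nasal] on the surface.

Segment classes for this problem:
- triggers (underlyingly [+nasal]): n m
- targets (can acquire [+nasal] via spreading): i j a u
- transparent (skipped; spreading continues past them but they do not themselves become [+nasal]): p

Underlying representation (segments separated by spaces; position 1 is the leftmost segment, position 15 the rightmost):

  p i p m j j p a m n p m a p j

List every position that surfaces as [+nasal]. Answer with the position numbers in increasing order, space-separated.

2 4 6 8 9 10 12

From /m/ at 4 leftward: 3 /p/ transparent; 2 /i/ → [+nasal]; 1 /p/ transparent; word edge.
From /m/ at 9 leftward: 8 /a/ → [+nasal]; 7 /p/ transparent; 6 /j/ → [+nasal]; bound reached.
From /n/ at 10 leftward: 9 /m/ is itself a trigger — this domain ends here.
From /m/ at 12 leftward: 11 /p/ transparent; 10 /n/ is itself a trigger — this domain ends here.
Targets with no active source: positions 5 13 15 stay [-nasal].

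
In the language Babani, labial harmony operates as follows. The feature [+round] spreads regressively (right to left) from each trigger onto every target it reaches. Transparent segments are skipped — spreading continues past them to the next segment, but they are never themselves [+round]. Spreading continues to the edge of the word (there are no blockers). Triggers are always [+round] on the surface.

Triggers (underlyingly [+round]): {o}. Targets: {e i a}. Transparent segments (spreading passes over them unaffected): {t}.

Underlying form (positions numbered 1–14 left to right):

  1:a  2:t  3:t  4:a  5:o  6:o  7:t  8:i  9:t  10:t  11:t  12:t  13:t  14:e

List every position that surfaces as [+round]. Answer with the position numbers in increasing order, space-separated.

1 4 5 6

From /o/ at 5 leftward: 4 /a/ → [+round]; 3 /t/ transparent; 2 /t/ transparent; 1 /a/ → [+round]; word edge.
From /o/ at 6 leftward: 5 /o/ is itself a trigger — this domain ends here.
Targets with no active source: positions 8 14 stay [-round].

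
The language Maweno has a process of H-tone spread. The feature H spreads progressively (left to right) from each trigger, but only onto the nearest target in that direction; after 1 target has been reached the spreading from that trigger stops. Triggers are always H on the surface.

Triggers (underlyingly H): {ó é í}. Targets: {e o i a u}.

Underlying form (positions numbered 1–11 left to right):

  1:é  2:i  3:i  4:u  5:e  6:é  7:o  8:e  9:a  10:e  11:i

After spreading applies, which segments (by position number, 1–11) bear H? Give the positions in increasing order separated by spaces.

1 2 6 7

From /é/ at 1 rightward: 2 /i/ → H; bound reached.
From /é/ at 6 rightward: 7 /o/ → H; bound reached.
Targets with no active source: positions 3 4 5 8 9 10 11 stay [-high tone].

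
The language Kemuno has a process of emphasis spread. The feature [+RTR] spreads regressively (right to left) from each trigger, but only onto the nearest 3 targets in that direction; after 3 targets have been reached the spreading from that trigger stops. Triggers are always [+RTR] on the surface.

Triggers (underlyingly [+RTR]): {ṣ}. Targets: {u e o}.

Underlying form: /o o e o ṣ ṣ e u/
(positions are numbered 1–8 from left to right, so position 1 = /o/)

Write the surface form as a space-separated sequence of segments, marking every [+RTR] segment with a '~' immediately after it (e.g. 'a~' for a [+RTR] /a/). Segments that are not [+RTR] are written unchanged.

o o~ e~ o~ ṣ~ ṣ~ e u

From /ṣ/ at 5 leftward: 4 /o/ → [+RTR]; 3 /e/ → [+RTR]; 2 /o/ → [+RTR]; bound reached.
From /ṣ/ at 6 leftward: 5 /ṣ/ is itself a trigger — this domain ends here.
Targets with no active source: positions 1 7 8 stay [-emphatic].
[+RTR] positions on the surface: 2 3 4 5 6.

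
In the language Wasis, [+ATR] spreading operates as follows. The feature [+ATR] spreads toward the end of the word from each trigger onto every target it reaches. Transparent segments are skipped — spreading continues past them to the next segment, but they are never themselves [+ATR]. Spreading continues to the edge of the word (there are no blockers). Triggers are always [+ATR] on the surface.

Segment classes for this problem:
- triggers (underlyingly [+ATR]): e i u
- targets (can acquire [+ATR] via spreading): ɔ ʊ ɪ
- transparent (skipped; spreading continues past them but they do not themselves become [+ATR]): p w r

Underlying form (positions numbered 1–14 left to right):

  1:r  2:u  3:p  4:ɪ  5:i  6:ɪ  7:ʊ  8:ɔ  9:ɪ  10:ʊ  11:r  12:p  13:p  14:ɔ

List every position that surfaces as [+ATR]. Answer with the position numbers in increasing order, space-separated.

From /u/ at 2 rightward: 3 /p/ transparent; 4 /ɪ/ → [+ATR]; 5 /i/ is itself a trigger — this domain ends here.
From /i/ at 5 rightward: 6 /ɪ/ → [+ATR]; 7 /ʊ/ → [+ATR]; 8 /ɔ/ → [+ATR]; 9 /ɪ/ → [+ATR]; 10 /ʊ/ → [+ATR]; 11 /r/ transparent; 12 /p/ transparent; 13 /p/ transparent; 14 /ɔ/ → [+ATR]; word edge.

2 4 5 6 7 8 9 10 14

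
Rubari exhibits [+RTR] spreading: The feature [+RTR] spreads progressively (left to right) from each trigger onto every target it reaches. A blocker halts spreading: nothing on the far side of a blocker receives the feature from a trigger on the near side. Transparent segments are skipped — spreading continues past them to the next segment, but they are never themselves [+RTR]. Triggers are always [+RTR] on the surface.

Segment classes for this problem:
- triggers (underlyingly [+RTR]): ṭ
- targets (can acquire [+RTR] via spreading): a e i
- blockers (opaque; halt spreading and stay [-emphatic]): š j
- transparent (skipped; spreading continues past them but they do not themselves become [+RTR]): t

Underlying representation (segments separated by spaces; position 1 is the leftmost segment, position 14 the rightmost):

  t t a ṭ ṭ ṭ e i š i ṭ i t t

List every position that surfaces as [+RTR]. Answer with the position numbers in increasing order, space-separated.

From /ṭ/ at 4 rightward: 5 /ṭ/ is itself a trigger — this domain ends here.
From /ṭ/ at 5 rightward: 6 /ṭ/ is itself a trigger — this domain ends here.
From /ṭ/ at 6 rightward: 7 /e/ → [+RTR]; 8 /i/ → [+RTR]; 9 /š/ blocks.
From /ṭ/ at 11 rightward: 12 /i/ → [+RTR]; 13 /t/ transparent; 14 /t/ transparent; word edge.
Targets with no active source: positions 3 10 stay [-emphatic].

4 5 6 7 8 11 12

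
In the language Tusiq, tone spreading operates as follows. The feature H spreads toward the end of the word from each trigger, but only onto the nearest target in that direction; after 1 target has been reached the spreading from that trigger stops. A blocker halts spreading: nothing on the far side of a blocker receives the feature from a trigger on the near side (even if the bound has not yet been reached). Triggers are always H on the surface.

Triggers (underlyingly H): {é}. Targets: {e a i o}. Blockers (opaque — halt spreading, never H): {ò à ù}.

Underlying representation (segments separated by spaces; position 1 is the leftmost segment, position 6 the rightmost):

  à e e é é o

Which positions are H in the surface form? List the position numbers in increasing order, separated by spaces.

4 5 6

From /é/ at 4 rightward: 5 /é/ is itself a trigger — this domain ends here.
From /é/ at 5 rightward: 6 /o/ → H; bound reached.
Targets with no active source: positions 2 3 stay [-high tone].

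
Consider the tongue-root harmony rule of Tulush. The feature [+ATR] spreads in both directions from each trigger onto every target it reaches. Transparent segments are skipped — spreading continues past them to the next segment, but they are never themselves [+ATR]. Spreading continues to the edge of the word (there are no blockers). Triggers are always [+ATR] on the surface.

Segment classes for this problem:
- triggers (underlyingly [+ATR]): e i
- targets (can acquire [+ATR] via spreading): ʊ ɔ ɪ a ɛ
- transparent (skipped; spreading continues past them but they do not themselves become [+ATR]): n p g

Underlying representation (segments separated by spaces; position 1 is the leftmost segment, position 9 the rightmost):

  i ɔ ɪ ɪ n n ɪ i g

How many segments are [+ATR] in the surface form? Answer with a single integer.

From /i/ at 1 rightward: 2 /ɔ/ → [+ATR]; 3 /ɪ/ → [+ATR]; 4 /ɪ/ → [+ATR]; 5 /n/ transparent; 6 /n/ transparent; 7 /ɪ/ → [+ATR]; 8 /i/ is itself a trigger — this domain ends here.
From /i/ at 1 leftward: word edge.
From /i/ at 8 rightward: 9 /g/ transparent; word edge.
From /i/ at 8 leftward: 7 /ɪ/ → [+ATR]; 6 /n/ transparent; 5 /n/ transparent; 4 /ɪ/ → [+ATR]; 3 /ɪ/ → [+ATR]; 2 /ɔ/ → [+ATR]; 1 /i/ is itself a trigger — this domain ends here.
[+ATR] positions on the surface: 1 2 3 4 7 8.

6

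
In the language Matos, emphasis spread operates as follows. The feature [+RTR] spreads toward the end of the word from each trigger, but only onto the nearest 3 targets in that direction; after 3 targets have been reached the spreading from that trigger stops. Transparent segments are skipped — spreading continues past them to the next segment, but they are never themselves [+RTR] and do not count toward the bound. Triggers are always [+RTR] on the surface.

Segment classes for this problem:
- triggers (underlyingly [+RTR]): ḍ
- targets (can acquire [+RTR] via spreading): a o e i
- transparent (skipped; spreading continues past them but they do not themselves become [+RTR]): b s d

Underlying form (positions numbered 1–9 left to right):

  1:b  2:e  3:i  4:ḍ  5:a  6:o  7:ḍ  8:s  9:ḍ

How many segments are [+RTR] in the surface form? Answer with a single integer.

5

From /ḍ/ at 4 rightward: 5 /a/ → [+RTR]; 6 /o/ → [+RTR]; 7 /ḍ/ is itself a trigger — this domain ends here.
From /ḍ/ at 7 rightward: 8 /s/ transparent; 9 /ḍ/ is itself a trigger — this domain ends here.
From /ḍ/ at 9 rightward: word edge.
Targets with no active source: positions 2 3 stay [-emphatic].
[+RTR] positions on the surface: 4 5 6 7 9.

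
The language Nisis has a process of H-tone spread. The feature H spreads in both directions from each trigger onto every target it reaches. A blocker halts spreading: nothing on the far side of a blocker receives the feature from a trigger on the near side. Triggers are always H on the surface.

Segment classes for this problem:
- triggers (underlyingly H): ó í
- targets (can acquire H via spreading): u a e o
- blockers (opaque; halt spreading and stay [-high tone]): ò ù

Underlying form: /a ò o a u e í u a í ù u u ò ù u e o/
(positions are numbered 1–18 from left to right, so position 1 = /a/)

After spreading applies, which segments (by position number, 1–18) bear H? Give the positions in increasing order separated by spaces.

From /í/ at 7 rightward: 8 /u/ → H; 9 /a/ → H; 10 /í/ is itself a trigger — this domain ends here.
From /í/ at 7 leftward: 6 /e/ → H; 5 /u/ → H; 4 /a/ → H; 3 /o/ → H; 2 /ò/ blocks.
From /í/ at 10 rightward: 11 /ù/ blocks.
From /í/ at 10 leftward: 9 /a/ → H; 8 /u/ → H; 7 /í/ is itself a trigger — this domain ends here.
Targets with no active source: positions 1 12 13 16 17 18 stay [-high tone].

3 4 5 6 7 8 9 10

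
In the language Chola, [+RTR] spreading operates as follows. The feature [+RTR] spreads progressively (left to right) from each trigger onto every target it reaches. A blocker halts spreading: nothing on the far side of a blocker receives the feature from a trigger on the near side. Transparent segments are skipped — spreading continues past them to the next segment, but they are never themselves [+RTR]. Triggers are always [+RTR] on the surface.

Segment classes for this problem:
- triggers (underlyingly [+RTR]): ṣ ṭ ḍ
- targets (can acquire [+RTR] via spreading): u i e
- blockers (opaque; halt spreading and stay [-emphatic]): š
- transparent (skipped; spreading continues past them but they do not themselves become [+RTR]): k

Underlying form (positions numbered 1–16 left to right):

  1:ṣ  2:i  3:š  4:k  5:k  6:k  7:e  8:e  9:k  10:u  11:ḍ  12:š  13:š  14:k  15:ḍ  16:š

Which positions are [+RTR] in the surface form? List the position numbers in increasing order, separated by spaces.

From /ṣ/ at 1 rightward: 2 /i/ → [+RTR]; 3 /š/ blocks.
From /ḍ/ at 11 rightward: 12 /š/ blocks.
From /ḍ/ at 15 rightward: 16 /š/ blocks.
Targets with no active source: positions 7 8 10 stay [-emphatic].

1 2 11 15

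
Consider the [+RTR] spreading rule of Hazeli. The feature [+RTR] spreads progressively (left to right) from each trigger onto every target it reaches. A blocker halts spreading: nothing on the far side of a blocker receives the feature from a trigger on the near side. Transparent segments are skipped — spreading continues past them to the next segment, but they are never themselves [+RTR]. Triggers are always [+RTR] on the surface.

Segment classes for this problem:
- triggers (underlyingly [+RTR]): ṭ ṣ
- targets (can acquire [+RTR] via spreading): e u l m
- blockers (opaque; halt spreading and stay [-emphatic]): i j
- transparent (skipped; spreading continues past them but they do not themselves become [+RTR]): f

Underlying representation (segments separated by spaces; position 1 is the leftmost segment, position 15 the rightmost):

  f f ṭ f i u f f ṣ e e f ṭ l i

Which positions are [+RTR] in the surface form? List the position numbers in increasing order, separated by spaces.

3 9 10 11 13 14

From /ṭ/ at 3 rightward: 4 /f/ transparent; 5 /i/ blocks.
From /ṣ/ at 9 rightward: 10 /e/ → [+RTR]; 11 /e/ → [+RTR]; 12 /f/ transparent; 13 /ṭ/ is itself a trigger — this domain ends here.
From /ṭ/ at 13 rightward: 14 /l/ → [+RTR]; 15 /i/ blocks.
Target with no active source: position 6 stays [-emphatic].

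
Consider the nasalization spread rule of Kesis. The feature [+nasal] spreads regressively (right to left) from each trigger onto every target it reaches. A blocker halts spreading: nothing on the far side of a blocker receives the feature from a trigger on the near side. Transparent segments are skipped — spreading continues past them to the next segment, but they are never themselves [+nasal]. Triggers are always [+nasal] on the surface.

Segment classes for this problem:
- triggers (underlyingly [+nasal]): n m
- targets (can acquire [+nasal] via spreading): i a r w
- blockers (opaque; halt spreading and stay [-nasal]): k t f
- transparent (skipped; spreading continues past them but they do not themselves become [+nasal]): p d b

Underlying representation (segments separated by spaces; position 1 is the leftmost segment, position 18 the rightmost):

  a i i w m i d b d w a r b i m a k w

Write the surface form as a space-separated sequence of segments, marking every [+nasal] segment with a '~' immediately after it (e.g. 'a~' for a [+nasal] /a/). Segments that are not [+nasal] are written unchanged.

a~ i~ i~ w~ m~ i~ d b d w~ a~ r~ b i~ m~ a k w

From /m/ at 5 leftward: 4 /w/ → [+nasal]; 3 /i/ → [+nasal]; 2 /i/ → [+nasal]; 1 /a/ → [+nasal]; word edge.
From /m/ at 15 leftward: 14 /i/ → [+nasal]; 13 /b/ transparent; 12 /r/ → [+nasal]; 11 /a/ → [+nasal]; 10 /w/ → [+nasal]; 9 /d/ transparent; 8 /b/ transparent; 7 /d/ transparent; 6 /i/ → [+nasal]; 5 /m/ is itself a trigger — this domain ends here.
Targets with no active source: positions 16 18 stay [-nasal].
[+nasal] positions on the surface: 1 2 3 4 5 6 10 11 12 14 15.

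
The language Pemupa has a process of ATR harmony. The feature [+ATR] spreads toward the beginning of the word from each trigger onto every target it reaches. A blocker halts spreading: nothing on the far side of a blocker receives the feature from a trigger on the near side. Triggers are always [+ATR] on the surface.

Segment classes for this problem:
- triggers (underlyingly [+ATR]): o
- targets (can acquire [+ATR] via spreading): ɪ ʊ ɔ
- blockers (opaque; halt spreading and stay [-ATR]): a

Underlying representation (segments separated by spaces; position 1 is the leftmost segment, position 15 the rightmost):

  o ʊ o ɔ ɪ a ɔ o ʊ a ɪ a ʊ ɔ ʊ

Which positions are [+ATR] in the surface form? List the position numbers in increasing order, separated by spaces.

1 2 3 7 8

From /o/ at 1 leftward: word edge.
From /o/ at 3 leftward: 2 /ʊ/ → [+ATR]; 1 /o/ is itself a trigger — this domain ends here.
From /o/ at 8 leftward: 7 /ɔ/ → [+ATR]; 6 /a/ blocks.
Targets with no active source: positions 4 5 9 11 13 14 15 stay [-ATR].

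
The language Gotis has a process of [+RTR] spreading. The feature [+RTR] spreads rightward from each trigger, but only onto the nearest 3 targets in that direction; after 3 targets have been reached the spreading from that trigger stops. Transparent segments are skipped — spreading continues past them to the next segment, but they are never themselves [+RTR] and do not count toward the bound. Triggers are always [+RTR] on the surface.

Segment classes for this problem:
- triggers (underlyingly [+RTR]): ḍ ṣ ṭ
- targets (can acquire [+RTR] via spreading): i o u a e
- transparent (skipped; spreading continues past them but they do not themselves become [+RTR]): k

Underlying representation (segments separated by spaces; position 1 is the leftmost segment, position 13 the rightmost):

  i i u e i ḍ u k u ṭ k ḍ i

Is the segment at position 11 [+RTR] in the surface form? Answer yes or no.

From /ḍ/ at 6 rightward: 7 /u/ → [+RTR]; 8 /k/ transparent; 9 /u/ → [+RTR]; 10 /ṭ/ is itself a trigger — this domain ends here.
From /ṭ/ at 10 rightward: 11 /k/ transparent; 12 /ḍ/ is itself a trigger — this domain ends here.
From /ḍ/ at 12 rightward: 13 /i/ → [+RTR]; word edge.
Targets with no active source: positions 1 2 3 4 5 stay [-emphatic].
[+RTR] positions on the surface: 6 7 9 10 12 13.

no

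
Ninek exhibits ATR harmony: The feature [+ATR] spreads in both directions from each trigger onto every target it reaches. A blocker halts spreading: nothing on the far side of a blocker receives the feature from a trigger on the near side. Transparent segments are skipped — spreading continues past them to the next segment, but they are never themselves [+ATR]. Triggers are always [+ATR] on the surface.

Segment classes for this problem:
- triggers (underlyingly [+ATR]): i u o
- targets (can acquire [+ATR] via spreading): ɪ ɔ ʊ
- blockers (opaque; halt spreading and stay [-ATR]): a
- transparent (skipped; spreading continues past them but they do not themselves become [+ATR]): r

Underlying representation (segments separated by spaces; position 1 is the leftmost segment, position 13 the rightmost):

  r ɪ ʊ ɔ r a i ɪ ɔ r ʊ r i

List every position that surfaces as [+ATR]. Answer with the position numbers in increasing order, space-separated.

7 8 9 11 13

From /i/ at 7 rightward: 8 /ɪ/ → [+ATR]; 9 /ɔ/ → [+ATR]; 10 /r/ transparent; 11 /ʊ/ → [+ATR]; 12 /r/ transparent; 13 /i/ is itself a trigger — this domain ends here.
From /i/ at 7 leftward: 6 /a/ blocks.
From /i/ at 13 rightward: word edge.
From /i/ at 13 leftward: 12 /r/ transparent; 11 /ʊ/ → [+ATR]; 10 /r/ transparent; 9 /ɔ/ → [+ATR]; 8 /ɪ/ → [+ATR]; 7 /i/ is itself a trigger — this domain ends here.
Targets with no active source: positions 2 3 4 stay [-ATR].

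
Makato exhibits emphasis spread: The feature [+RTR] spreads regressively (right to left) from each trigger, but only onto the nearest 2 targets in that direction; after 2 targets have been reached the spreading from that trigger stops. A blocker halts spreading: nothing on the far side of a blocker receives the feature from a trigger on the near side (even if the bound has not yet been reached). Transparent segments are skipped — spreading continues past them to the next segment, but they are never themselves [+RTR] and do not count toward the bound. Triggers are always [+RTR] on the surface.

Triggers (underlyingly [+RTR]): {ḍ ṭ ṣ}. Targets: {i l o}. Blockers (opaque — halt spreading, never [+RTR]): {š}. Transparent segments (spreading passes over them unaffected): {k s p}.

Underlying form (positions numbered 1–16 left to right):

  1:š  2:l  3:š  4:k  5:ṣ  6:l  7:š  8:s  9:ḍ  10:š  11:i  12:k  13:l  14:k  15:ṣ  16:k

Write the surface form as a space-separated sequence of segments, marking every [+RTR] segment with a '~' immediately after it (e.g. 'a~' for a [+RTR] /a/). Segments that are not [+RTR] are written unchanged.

From /ṣ/ at 5 leftward: 4 /k/ transparent; 3 /š/ blocks.
From /ḍ/ at 9 leftward: 8 /s/ transparent; 7 /š/ blocks.
From /ṣ/ at 15 leftward: 14 /k/ transparent; 13 /l/ → [+RTR]; 12 /k/ transparent; 11 /i/ → [+RTR]; bound reached.
Targets with no active source: positions 2 6 stay [-emphatic].
[+RTR] positions on the surface: 5 9 11 13 15.

š l š k ṣ~ l š s ḍ~ š i~ k l~ k ṣ~ k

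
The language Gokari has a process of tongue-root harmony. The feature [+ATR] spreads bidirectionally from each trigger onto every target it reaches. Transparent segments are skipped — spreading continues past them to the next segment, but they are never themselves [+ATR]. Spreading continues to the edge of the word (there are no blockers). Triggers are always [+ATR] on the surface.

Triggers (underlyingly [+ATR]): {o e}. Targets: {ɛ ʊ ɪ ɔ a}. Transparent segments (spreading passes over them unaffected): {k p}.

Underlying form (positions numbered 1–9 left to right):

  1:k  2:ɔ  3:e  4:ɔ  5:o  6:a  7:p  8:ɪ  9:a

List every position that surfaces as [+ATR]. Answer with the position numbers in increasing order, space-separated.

From /e/ at 3 rightward: 4 /ɔ/ → [+ATR]; 5 /o/ is itself a trigger — this domain ends here.
From /e/ at 3 leftward: 2 /ɔ/ → [+ATR]; 1 /k/ transparent; word edge.
From /o/ at 5 rightward: 6 /a/ → [+ATR]; 7 /p/ transparent; 8 /ɪ/ → [+ATR]; 9 /a/ → [+ATR]; word edge.
From /o/ at 5 leftward: 4 /ɔ/ → [+ATR]; 3 /e/ is itself a trigger — this domain ends here.

2 3 4 5 6 8 9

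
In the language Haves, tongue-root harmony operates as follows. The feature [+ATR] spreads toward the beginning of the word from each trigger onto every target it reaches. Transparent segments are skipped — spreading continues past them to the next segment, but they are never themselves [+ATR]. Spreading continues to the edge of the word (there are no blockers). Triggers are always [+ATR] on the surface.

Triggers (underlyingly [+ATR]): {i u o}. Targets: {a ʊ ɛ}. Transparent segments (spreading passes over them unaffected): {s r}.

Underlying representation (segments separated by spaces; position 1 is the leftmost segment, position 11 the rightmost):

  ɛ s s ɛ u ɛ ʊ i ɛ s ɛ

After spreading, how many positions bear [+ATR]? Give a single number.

6

From /u/ at 5 leftward: 4 /ɛ/ → [+ATR]; 3 /s/ transparent; 2 /s/ transparent; 1 /ɛ/ → [+ATR]; word edge.
From /i/ at 8 leftward: 7 /ʊ/ → [+ATR]; 6 /ɛ/ → [+ATR]; 5 /u/ is itself a trigger — this domain ends here.
Targets with no active source: positions 9 11 stay [-ATR].
[+ATR] positions on the surface: 1 4 5 6 7 8.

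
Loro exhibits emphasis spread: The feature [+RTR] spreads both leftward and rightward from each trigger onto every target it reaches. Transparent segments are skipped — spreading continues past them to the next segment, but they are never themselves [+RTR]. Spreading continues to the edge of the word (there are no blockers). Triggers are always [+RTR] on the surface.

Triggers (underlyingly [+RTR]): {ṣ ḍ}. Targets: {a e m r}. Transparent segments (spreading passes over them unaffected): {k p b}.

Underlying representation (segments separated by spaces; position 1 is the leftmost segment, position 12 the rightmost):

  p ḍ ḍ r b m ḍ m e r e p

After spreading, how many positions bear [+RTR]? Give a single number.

From /ḍ/ at 2 rightward: 3 /ḍ/ is itself a trigger — this domain ends here.
From /ḍ/ at 2 leftward: 1 /p/ transparent; word edge.
From /ḍ/ at 3 rightward: 4 /r/ → [+RTR]; 5 /b/ transparent; 6 /m/ → [+RTR]; 7 /ḍ/ is itself a trigger — this domain ends here.
From /ḍ/ at 3 leftward: 2 /ḍ/ is itself a trigger — this domain ends here.
From /ḍ/ at 7 rightward: 8 /m/ → [+RTR]; 9 /e/ → [+RTR]; 10 /r/ → [+RTR]; 11 /e/ → [+RTR]; 12 /p/ transparent; word edge.
From /ḍ/ at 7 leftward: 6 /m/ → [+RTR]; 5 /b/ transparent; 4 /r/ → [+RTR]; 3 /ḍ/ is itself a trigger — this domain ends here.
[+RTR] positions on the surface: 2 3 4 6 7 8 9 10 11.

9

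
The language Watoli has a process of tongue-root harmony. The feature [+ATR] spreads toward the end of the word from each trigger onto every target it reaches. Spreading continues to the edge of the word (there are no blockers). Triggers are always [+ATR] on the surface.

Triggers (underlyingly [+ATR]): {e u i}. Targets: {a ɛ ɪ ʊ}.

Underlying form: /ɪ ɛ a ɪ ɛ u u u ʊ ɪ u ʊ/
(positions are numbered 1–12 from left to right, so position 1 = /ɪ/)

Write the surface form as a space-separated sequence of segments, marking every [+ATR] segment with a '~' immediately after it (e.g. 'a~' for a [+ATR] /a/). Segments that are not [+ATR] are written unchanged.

ɪ ɛ a ɪ ɛ u~ u~ u~ ʊ~ ɪ~ u~ ʊ~

From /u/ at 6 rightward: 7 /u/ is itself a trigger — this domain ends here.
From /u/ at 7 rightward: 8 /u/ is itself a trigger — this domain ends here.
From /u/ at 8 rightward: 9 /ʊ/ → [+ATR]; 10 /ɪ/ → [+ATR]; 11 /u/ is itself a trigger — this domain ends here.
From /u/ at 11 rightward: 12 /ʊ/ → [+ATR]; word edge.
Targets with no active source: positions 1 2 3 4 5 stay [-ATR].
[+ATR] positions on the surface: 6 7 8 9 10 11 12.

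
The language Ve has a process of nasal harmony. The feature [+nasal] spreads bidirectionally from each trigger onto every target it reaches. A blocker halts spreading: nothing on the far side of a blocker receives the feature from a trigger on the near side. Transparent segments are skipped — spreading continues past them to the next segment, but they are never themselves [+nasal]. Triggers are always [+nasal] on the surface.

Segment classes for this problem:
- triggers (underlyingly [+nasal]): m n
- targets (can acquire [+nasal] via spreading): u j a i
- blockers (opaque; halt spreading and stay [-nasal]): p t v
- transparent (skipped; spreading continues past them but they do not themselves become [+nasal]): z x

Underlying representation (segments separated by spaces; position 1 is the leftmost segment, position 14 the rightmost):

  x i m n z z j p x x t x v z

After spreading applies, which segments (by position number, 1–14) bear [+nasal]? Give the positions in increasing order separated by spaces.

From /m/ at 3 rightward: 4 /n/ is itself a trigger — this domain ends here.
From /m/ at 3 leftward: 2 /i/ → [+nasal]; 1 /x/ transparent; word edge.
From /n/ at 4 rightward: 5 /z/ transparent; 6 /z/ transparent; 7 /j/ → [+nasal]; 8 /p/ blocks.
From /n/ at 4 leftward: 3 /m/ is itself a trigger — this domain ends here.

2 3 4 7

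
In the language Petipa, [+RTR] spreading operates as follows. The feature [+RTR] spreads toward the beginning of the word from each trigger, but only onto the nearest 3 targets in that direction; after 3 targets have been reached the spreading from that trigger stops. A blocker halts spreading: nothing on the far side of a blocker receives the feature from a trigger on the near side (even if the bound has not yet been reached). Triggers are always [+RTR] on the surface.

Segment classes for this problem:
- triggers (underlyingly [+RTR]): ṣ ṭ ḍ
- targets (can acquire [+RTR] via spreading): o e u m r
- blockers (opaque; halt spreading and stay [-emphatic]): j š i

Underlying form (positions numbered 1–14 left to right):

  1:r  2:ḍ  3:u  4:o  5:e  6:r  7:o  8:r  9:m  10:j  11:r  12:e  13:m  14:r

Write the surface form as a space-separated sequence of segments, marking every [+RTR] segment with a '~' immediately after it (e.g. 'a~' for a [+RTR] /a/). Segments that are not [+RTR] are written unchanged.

From /ḍ/ at 2 leftward: 1 /r/ → [+RTR]; word edge.
Targets with no active source: positions 3 4 5 6 7 8 9 11 12 13 14 stay [-emphatic].
[+RTR] positions on the surface: 1 2.

r~ ḍ~ u o e r o r m j r e m r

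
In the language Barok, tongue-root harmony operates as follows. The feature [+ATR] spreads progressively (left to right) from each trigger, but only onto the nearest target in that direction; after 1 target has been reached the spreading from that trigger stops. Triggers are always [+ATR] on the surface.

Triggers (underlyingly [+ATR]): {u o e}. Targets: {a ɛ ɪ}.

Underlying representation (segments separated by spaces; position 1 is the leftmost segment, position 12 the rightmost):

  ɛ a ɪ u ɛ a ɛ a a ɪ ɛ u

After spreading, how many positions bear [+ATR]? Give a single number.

3

From /u/ at 4 rightward: 5 /ɛ/ → [+ATR]; bound reached.
From /u/ at 12 rightward: word edge.
Targets with no active source: positions 1 2 3 6 7 8 9 10 11 stay [-ATR].
[+ATR] positions on the surface: 4 5 12.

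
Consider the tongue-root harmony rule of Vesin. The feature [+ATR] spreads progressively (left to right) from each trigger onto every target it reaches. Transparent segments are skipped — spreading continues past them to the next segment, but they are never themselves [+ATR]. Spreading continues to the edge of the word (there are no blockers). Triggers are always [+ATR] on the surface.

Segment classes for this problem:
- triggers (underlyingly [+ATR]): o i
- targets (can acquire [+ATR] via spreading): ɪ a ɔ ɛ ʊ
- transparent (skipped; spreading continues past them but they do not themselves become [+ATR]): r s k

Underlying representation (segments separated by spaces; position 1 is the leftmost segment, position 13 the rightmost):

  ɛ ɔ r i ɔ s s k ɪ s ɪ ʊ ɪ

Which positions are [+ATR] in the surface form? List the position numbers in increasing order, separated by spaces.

4 5 9 11 12 13

From /i/ at 4 rightward: 5 /ɔ/ → [+ATR]; 6 /s/ transparent; 7 /s/ transparent; 8 /k/ transparent; 9 /ɪ/ → [+ATR]; 10 /s/ transparent; 11 /ɪ/ → [+ATR]; 12 /ʊ/ → [+ATR]; 13 /ɪ/ → [+ATR]; word edge.
Targets with no active source: positions 1 2 stay [-ATR].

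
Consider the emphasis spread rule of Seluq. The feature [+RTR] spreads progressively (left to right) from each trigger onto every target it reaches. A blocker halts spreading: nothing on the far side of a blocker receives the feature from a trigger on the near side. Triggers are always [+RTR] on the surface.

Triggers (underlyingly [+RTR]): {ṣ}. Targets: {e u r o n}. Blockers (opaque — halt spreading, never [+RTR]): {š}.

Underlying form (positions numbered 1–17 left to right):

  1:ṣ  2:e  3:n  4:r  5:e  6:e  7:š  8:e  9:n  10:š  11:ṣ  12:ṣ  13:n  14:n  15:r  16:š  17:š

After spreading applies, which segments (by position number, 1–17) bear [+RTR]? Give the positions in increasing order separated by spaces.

From /ṣ/ at 1 rightward: 2 /e/ → [+RTR]; 3 /n/ → [+RTR]; 4 /r/ → [+RTR]; 5 /e/ → [+RTR]; 6 /e/ → [+RTR]; 7 /š/ blocks.
From /ṣ/ at 11 rightward: 12 /ṣ/ is itself a trigger — this domain ends here.
From /ṣ/ at 12 rightward: 13 /n/ → [+RTR]; 14 /n/ → [+RTR]; 15 /r/ → [+RTR]; 16 /š/ blocks.
Targets with no active source: positions 8 9 stay [-emphatic].

1 2 3 4 5 6 11 12 13 14 15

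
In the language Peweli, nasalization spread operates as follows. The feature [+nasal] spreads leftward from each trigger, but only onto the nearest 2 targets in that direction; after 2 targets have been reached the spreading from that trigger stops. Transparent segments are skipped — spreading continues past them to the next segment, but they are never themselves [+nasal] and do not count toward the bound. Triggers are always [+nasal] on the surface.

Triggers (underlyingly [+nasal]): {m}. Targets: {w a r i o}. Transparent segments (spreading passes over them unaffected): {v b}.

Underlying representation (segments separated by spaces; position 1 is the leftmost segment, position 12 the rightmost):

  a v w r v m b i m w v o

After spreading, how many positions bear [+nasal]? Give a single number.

From /m/ at 6 leftward: 5 /v/ transparent; 4 /r/ → [+nasal]; 3 /w/ → [+nasal]; bound reached.
From /m/ at 9 leftward: 8 /i/ → [+nasal]; 7 /b/ transparent; 6 /m/ is itself a trigger — this domain ends here.
Targets with no active source: positions 1 10 12 stay [-nasal].
[+nasal] positions on the surface: 3 4 6 8 9.

5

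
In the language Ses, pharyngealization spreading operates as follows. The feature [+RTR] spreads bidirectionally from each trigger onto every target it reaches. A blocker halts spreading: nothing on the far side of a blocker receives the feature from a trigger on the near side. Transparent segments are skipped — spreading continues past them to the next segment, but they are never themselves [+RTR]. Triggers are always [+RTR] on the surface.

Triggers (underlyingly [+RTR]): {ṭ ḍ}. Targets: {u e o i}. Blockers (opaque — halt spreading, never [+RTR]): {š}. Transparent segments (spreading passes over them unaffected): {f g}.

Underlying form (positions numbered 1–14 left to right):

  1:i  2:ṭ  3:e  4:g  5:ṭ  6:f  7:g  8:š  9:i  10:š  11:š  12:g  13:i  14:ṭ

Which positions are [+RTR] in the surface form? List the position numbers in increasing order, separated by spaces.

From /ṭ/ at 2 rightward: 3 /e/ → [+RTR]; 4 /g/ transparent; 5 /ṭ/ is itself a trigger — this domain ends here.
From /ṭ/ at 2 leftward: 1 /i/ → [+RTR]; word edge.
From /ṭ/ at 5 rightward: 6 /f/ transparent; 7 /g/ transparent; 8 /š/ blocks.
From /ṭ/ at 5 leftward: 4 /g/ transparent; 3 /e/ → [+RTR]; 2 /ṭ/ is itself a trigger — this domain ends here.
From /ṭ/ at 14 rightward: word edge.
From /ṭ/ at 14 leftward: 13 /i/ → [+RTR]; 12 /g/ transparent; 11 /š/ blocks.
Target with no active source: position 9 stays [-emphatic].

1 2 3 5 13 14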